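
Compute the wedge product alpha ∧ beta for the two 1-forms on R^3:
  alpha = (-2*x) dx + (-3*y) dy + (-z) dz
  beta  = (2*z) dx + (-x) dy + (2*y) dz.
alpha ∧ beta = (2*x^2 + 6*y*z) dx ∧ dy + (-4*x*y + 2*z^2) dx ∧ dz + (-x*z - 6*y^2) dy ∧ dz

Distribute the wedge, using dx_i ∧ dx_j = -dx_j ∧ dx_i and dx_i ∧ dx_i = 0. For each pair (i, j) with i < j, the coefficient of dx_i ∧ dx_j in alpha ∧ beta is (alpha_i * beta_j - alpha_j * beta_i). Collecting: alpha ∧ beta = (2*x^2 + 6*y*z) dx ∧ dy + (-4*x*y + 2*z^2) dx ∧ dz + (-x*z - 6*y^2) dy ∧ dz.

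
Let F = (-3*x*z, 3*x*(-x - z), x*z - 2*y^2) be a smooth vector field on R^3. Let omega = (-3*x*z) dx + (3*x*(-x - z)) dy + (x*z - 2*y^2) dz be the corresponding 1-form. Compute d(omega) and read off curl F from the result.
d(omega) = (3*x - 4*y) dy ∧ dz + (-3*x - z) dz ∧ dx + (-6*x - 3*z) dx ∧ dy; curl F = (3*x - 4*y, -3*x - z, -6*x - 3*z)

d omega = sum_{i<j} (∂f_j/∂x_i - ∂f_i/∂x_j) dx_i ∧ dx_j. Under the identification (dy ∧ dz, dz ∧ dx, dx ∧ dy) ↔ (e_x, e_y, e_z), the coefficients are exactly the components of curl F. Compute:
  ∂R/∂y - ∂Q/∂z = (-4*y) - (-3*x) = 3*x - 4*y
  ∂P/∂z - ∂R/∂x = (-3*x) - (z) = -3*x - z
  ∂Q/∂x - ∂P/∂y = (-6*x - 3*z) - (0) = -6*x - 3*z.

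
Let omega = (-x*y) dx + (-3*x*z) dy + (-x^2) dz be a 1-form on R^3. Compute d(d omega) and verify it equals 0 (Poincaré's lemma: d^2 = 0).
d(d omega) = 0

Step 1: d omega = sum_{i<j} (∂f_j/∂x_i - ∂f_i/∂x_j) dx_i ∧ dx_j:
  coeff of dx ∧ dy: x - 3*z
  coeff of dx ∧ dz: -2*x
  coeff of dy ∧ dz: 3*x
Step 2: Apply d again to each 2-form coefficient. The only possible 3-form in R^3 is dx ∧ dy ∧ dz, with coefficient
  ∂(coeff of dy∧dz)/∂x - ∂(coeff of dx∧dz)/∂y + ∂(coeff of dx∧dy)/∂z
  = ∂/∂x (3*x) - ∂/∂y (-2*x) + ∂/∂z (x - 3*z).
Each of these terms simplifies to sums of mixed partials that cancel in pairs. The result is 0 (by equality of mixed partials for smooth functions — Schwarz / Clairaut).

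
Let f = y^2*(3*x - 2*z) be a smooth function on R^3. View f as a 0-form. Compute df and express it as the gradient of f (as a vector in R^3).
df = (3*y^2) dx + (2*y*(3*x - 2*z)) dy + (-2*y^2) dz; grad f = (3*y^2, 2*y*(3*x - 2*z), -2*y^2)

For a 0-form f, d f = (∂f/∂x) dx + (∂f/∂y) dy + (∂f/∂z) dz. The components of the vector representation are exactly the entries of grad f in Cartesian coordinates:
  ∂f/∂x = 3*y^2
  ∂f/∂y = 2*y*(3*x - 2*z)
  ∂f/∂z = -2*y^2.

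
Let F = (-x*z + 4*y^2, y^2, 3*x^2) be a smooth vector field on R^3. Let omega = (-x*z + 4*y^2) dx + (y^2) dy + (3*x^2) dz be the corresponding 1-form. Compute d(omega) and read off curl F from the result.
d(omega) = (0) dy ∧ dz + (-7*x) dz ∧ dx + (-8*y) dx ∧ dy; curl F = (0, -7*x, -8*y)

d omega = sum_{i<j} (∂f_j/∂x_i - ∂f_i/∂x_j) dx_i ∧ dx_j. Under the identification (dy ∧ dz, dz ∧ dx, dx ∧ dy) ↔ (e_x, e_y, e_z), the coefficients are exactly the components of curl F. Compute:
  ∂R/∂y - ∂Q/∂z = (0) - (0) = 0
  ∂P/∂z - ∂R/∂x = (-x) - (6*x) = -7*x
  ∂Q/∂x - ∂P/∂y = (0) - (8*y) = -8*y.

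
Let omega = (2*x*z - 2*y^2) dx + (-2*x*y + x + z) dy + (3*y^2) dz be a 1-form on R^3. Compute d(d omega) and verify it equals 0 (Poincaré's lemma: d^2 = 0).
d(d omega) = 0

Step 1: d omega = sum_{i<j} (∂f_j/∂x_i - ∂f_i/∂x_j) dx_i ∧ dx_j:
  coeff of dx ∧ dy: 2*y + 1
  coeff of dx ∧ dz: -2*x
  coeff of dy ∧ dz: 6*y - 1
Step 2: Apply d again to each 2-form coefficient. The only possible 3-form in R^3 is dx ∧ dy ∧ dz, with coefficient
  ∂(coeff of dy∧dz)/∂x - ∂(coeff of dx∧dz)/∂y + ∂(coeff of dx∧dy)/∂z
  = ∂/∂x (6*y - 1) - ∂/∂y (-2*x) + ∂/∂z (2*y + 1).
Each of these terms simplifies to sums of mixed partials that cancel in pairs. The result is 0 (by equality of mixed partials for smooth functions — Schwarz / Clairaut).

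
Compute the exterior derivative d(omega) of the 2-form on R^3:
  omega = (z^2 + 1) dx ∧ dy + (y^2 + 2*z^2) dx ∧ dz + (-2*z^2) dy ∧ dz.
d(omega) = (-2*y + 2*z) dx ∧ dy ∧ dz

For a 2-form omega = sum_{i<j} g_{ij} dx_i ∧ dx_j, the exterior derivative is
  d(omega) = sum_{i<j} d(g_{ij}) ∧ dx_i ∧ dx_j = sum_{i<j, k} (∂g_{ij}/∂x_k) dx_k ∧ dx_i ∧ dx_j.
Expand each term, using dx_k ∧ dx_i ∧ dx_j = sgn(permutation) dx_{(a)} ∧ dx_{(b)} ∧ dx_{(c)} with (a < b < c) sorted:
  d(z^2 + 1) includes (∂/∂z)(z^2 + 1) dz = (2*z) dz, which multiplied by dx ∧ dy gives (2*z) dx ∧ dy ∧ dz
  d(y^2 + 2*z^2) includes (∂/∂y)(y^2 + 2*z^2) dy = (2*y) dy, which multiplied by dx ∧ dz gives (-2*y) dx ∧ dy ∧ dz
Collecting like 3-forms: d(omega) = (-2*y + 2*z) dx ∧ dy ∧ dz.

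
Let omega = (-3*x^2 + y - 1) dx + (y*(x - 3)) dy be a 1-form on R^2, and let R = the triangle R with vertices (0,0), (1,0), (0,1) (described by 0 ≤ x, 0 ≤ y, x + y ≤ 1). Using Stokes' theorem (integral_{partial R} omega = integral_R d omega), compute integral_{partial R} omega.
integral_(partial R) omega = -1/3

Stokes: integral_partial_R omega = integral_R d omega with d omega = (∂Q/∂x - ∂P/∂y) dx ∧ dy.
  ∂Q/∂x = y
  ∂P/∂y = 1
  integrand = ∂Q/∂x - ∂P/∂y = y - 1.
Integrating over R: integral_0^1 integral_0^{1-x} (y - 1) dy dx = -1/3.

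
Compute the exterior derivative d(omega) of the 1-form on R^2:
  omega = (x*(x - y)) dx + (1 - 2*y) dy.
d(omega) = (x) dx ∧ dy

For a 1-form omega = sum_i f_i dx_i, the exterior derivative is
  d(omega) = sum_{i < j} (∂f_j/∂x_i - ∂f_i/∂x_j) dx_i ∧ dx_j.
  coefficient of dx ∧ dy: ∂f_2/∂x - ∂f_1/∂y = ∂(1 - 2*y)/∂x - ∂(x*(x - y))/∂y = x
Assembling: d(omega) = (x) dx ∧ dy.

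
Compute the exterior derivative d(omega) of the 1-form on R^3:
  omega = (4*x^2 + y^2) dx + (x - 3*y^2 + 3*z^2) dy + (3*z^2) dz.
d(omega) = (1 - 2*y) dx ∧ dy + (-6*z) dy ∧ dz

For a 1-form omega = sum_i f_i dx_i, the exterior derivative is
  d(omega) = sum_{i < j} (∂f_j/∂x_i - ∂f_i/∂x_j) dx_i ∧ dx_j.
  coefficient of dx ∧ dy: ∂f_2/∂x - ∂f_1/∂y = ∂(x - 3*y^2 + 3*z^2)/∂x - ∂(4*x^2 + y^2)/∂y = 1 - 2*y
  coefficient of dy ∧ dz: ∂f_3/∂y - ∂f_2/∂z = ∂(3*z^2)/∂y - ∂(x - 3*y^2 + 3*z^2)/∂z = -6*z
Assembling: d(omega) = (1 - 2*y) dx ∧ dy + (-6*z) dy ∧ dz.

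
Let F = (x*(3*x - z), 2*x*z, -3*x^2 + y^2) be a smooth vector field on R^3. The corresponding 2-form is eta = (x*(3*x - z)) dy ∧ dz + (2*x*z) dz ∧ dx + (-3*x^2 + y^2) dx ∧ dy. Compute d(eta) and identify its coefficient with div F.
d(eta) = (6*x - z) dx ∧ dy ∧ dz; div F = 6*x - z

For a 2-form in R^3 of the form above, applying d gives a 3-form with coefficient ∂P/∂x + ∂Q/∂y + ∂R/∂z:
  ∂P/∂x = 6*x - z
  ∂Q/∂y = 0
  ∂R/∂z = 0
Sum = 6*x - z, which is exactly div F.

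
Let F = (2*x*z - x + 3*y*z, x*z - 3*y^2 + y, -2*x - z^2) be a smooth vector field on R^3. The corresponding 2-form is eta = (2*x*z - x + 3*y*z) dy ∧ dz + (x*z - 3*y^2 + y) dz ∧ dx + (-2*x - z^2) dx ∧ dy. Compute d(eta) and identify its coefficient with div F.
d(eta) = (-6*y) dx ∧ dy ∧ dz; div F = -6*y

For a 2-form in R^3 of the form above, applying d gives a 3-form with coefficient ∂P/∂x + ∂Q/∂y + ∂R/∂z:
  ∂P/∂x = 2*z - 1
  ∂Q/∂y = 1 - 6*y
  ∂R/∂z = -2*z
Sum = -6*y, which is exactly div F.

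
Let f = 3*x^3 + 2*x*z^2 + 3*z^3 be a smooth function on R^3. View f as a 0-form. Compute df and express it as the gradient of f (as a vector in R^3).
df = (9*x^2 + 2*z^2) dx + (0) dy + (z*(4*x + 9*z)) dz; grad f = (9*x^2 + 2*z^2, 0, z*(4*x + 9*z))

For a 0-form f, d f = (∂f/∂x) dx + (∂f/∂y) dy + (∂f/∂z) dz. The components of the vector representation are exactly the entries of grad f in Cartesian coordinates:
  ∂f/∂x = 9*x^2 + 2*z^2
  ∂f/∂y = 0
  ∂f/∂z = z*(4*x + 9*z).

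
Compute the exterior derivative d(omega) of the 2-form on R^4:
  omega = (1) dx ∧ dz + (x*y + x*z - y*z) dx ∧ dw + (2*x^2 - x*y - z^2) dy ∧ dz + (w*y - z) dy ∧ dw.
d(omega) = (-x + z) dx ∧ dy ∧ dw + (-x + y) dx ∧ dz ∧ dw + (4*x - y) dx ∧ dy ∧ dz + (1) dy ∧ dz ∧ dw

For a 2-form omega = sum_{i<j} g_{ij} dx_i ∧ dx_j, the exterior derivative is
  d(omega) = sum_{i<j} d(g_{ij}) ∧ dx_i ∧ dx_j = sum_{i<j, k} (∂g_{ij}/∂x_k) dx_k ∧ dx_i ∧ dx_j.
Expand each term, using dx_k ∧ dx_i ∧ dx_j = sgn(permutation) dx_{(a)} ∧ dx_{(b)} ∧ dx_{(c)} with (a < b < c) sorted:
  d(x*y + x*z - y*z) includes (∂/∂y)(x*y + x*z - y*z) dy = (x - z) dy, which multiplied by dx ∧ dw gives (-x + z) dx ∧ dy ∧ dw
  d(x*y + x*z - y*z) includes (∂/∂z)(x*y + x*z - y*z) dz = (x - y) dz, which multiplied by dx ∧ dw gives (-x + y) dx ∧ dz ∧ dw
  d(2*x^2 - x*y - z^2) includes (∂/∂x)(2*x^2 - x*y - z^2) dx = (4*x - y) dx, which multiplied by dy ∧ dz gives (4*x - y) dx ∧ dy ∧ dz
  d(w*y - z) includes (∂/∂z)(w*y - z) dz = (-1) dz, which multiplied by dy ∧ dw gives (1) dy ∧ dz ∧ dw
Collecting like 3-forms: d(omega) = (-x + z) dx ∧ dy ∧ dw + (-x + y) dx ∧ dz ∧ dw + (4*x - y) dx ∧ dy ∧ dz + (1) dy ∧ dz ∧ dw.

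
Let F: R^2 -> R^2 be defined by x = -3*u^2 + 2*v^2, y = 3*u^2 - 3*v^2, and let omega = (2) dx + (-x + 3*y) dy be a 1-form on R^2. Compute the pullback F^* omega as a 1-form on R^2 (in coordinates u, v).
F^* omega = (6*u*(12*u^2 - 11*v^2 - 2)) du + (2*v*(-36*u^2 + 33*v^2 + 4)) dv

Using F^*(f dg) = (f ∘ F) d(g ∘ F), substitute each coordinate x_i by F_i(u, v) in f_i, and replace dx_i by d F_i = (∂F_i/∂u) du + (∂F_i/∂v) dv.
  For the x component: f_1(F) = 2; d F_1 = (-6*u) du + (4*v) dv
  For the y component: f_2(F) = 12*u^2 - 11*v^2; d F_2 = (6*u) du + (-6*v) dv
Combining and collecting du, dv coefficients:
  coeff of du: 6*u*(12*u^2 - 11*v^2 - 2)
  coeff of dv: 2*v*(-36*u^2 + 33*v^2 + 4)
F^* omega = (6*u*(12*u^2 - 11*v^2 - 2)) du + (2*v*(-36*u^2 + 33*v^2 + 4)) dv.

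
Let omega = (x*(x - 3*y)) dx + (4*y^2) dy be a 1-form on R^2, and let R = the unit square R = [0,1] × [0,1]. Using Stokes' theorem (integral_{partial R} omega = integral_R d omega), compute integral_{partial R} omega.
integral_(partial R) omega = 3/2

Stokes: integral_partial_R omega = integral_R d omega with d omega = (∂Q/∂x - ∂P/∂y) dx ∧ dy.
  ∂Q/∂x = 0
  ∂P/∂y = -3*x
  integrand = ∂Q/∂x - ∂P/∂y = 3*x.
Integrating over R: integral_0^1 integral_0^1 (3*x) dx dy = 3/2.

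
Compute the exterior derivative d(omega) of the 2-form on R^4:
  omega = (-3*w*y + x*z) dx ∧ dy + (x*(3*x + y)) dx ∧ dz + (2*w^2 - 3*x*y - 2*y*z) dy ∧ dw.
d(omega) = (-6*y) dx ∧ dy ∧ dw + (2*y) dy ∧ dz ∧ dw

For a 2-form omega = sum_{i<j} g_{ij} dx_i ∧ dx_j, the exterior derivative is
  d(omega) = sum_{i<j} d(g_{ij}) ∧ dx_i ∧ dx_j = sum_{i<j, k} (∂g_{ij}/∂x_k) dx_k ∧ dx_i ∧ dx_j.
Expand each term, using dx_k ∧ dx_i ∧ dx_j = sgn(permutation) dx_{(a)} ∧ dx_{(b)} ∧ dx_{(c)} with (a < b < c) sorted:
  d(-3*w*y + x*z) includes (∂/∂z)(-3*w*y + x*z) dz = (x) dz, which multiplied by dx ∧ dy gives (x) dx ∧ dy ∧ dz
  d(-3*w*y + x*z) includes (∂/∂w)(-3*w*y + x*z) dw = (-3*y) dw, which multiplied by dx ∧ dy gives (-3*y) dx ∧ dy ∧ dw
  d(x*(3*x + y)) includes (∂/∂y)(x*(3*x + y)) dy = (x) dy, which multiplied by dx ∧ dz gives (-x) dx ∧ dy ∧ dz
  d(2*w^2 - 3*x*y - 2*y*z) includes (∂/∂x)(2*w^2 - 3*x*y - 2*y*z) dx = (-3*y) dx, which multiplied by dy ∧ dw gives (-3*y) dx ∧ dy ∧ dw
  d(2*w^2 - 3*x*y - 2*y*z) includes (∂/∂z)(2*w^2 - 3*x*y - 2*y*z) dz = (-2*y) dz, which multiplied by dy ∧ dw gives (2*y) dy ∧ dz ∧ dw
Collecting like 3-forms: d(omega) = (-6*y) dx ∧ dy ∧ dw + (2*y) dy ∧ dz ∧ dw.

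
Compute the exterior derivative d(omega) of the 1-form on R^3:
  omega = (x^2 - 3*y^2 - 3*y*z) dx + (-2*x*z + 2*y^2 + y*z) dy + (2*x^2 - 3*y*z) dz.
d(omega) = (6*y + z) dx ∧ dy + (4*x + 3*y) dx ∧ dz + (2*x - y - 3*z) dy ∧ dz

For a 1-form omega = sum_i f_i dx_i, the exterior derivative is
  d(omega) = sum_{i < j} (∂f_j/∂x_i - ∂f_i/∂x_j) dx_i ∧ dx_j.
  coefficient of dx ∧ dy: ∂f_2/∂x - ∂f_1/∂y = ∂(-2*x*z + 2*y^2 + y*z)/∂x - ∂(x^2 - 3*y^2 - 3*y*z)/∂y = 6*y + z
  coefficient of dx ∧ dz: ∂f_3/∂x - ∂f_1/∂z = ∂(2*x^2 - 3*y*z)/∂x - ∂(x^2 - 3*y^2 - 3*y*z)/∂z = 4*x + 3*y
  coefficient of dy ∧ dz: ∂f_3/∂y - ∂f_2/∂z = ∂(2*x^2 - 3*y*z)/∂y - ∂(-2*x*z + 2*y^2 + y*z)/∂z = 2*x - y - 3*z
Assembling: d(omega) = (6*y + z) dx ∧ dy + (4*x + 3*y) dx ∧ dz + (2*x - y - 3*z) dy ∧ dz.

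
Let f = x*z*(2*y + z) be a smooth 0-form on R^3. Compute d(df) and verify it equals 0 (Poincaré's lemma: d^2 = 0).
d(df) = 0

Step 1: df = sum_i (∂f/∂x_i) dx_i = (z*(2*y + z)) dx + (2*x*z) dy + (2*x*(y + z)) dz.
Step 2: Apply d again. Using the 1-form formula, the coefficient of dx ∧ dy in d(df) is ∂^2 f/∂x ∂y - ∂^2 f/∂y ∂x = (2*z) - (2*z) = 0 (equality of mixed partials for smooth f).
Similarly for dx ∧ dz and dy ∧ dz — all coefficients vanish. So d(df) = 0.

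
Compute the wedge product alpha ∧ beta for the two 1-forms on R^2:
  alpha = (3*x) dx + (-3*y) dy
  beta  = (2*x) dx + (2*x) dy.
alpha ∧ beta = (6*x*(x + y)) dx ∧ dy

Distribute the wedge, using dx_i ∧ dx_j = -dx_j ∧ dx_i and dx_i ∧ dx_i = 0. For each pair (i, j) with i < j, the coefficient of dx_i ∧ dx_j in alpha ∧ beta is (alpha_i * beta_j - alpha_j * beta_i). Collecting: alpha ∧ beta = (6*x*(x + y)) dx ∧ dy.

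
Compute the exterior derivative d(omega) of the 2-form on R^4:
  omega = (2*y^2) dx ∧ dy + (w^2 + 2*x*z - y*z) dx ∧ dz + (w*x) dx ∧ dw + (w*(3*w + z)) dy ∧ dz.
d(omega) = (z) dx ∧ dy ∧ dz + (2*w) dx ∧ dz ∧ dw + (6*w + z) dy ∧ dz ∧ dw

For a 2-form omega = sum_{i<j} g_{ij} dx_i ∧ dx_j, the exterior derivative is
  d(omega) = sum_{i<j} d(g_{ij}) ∧ dx_i ∧ dx_j = sum_{i<j, k} (∂g_{ij}/∂x_k) dx_k ∧ dx_i ∧ dx_j.
Expand each term, using dx_k ∧ dx_i ∧ dx_j = sgn(permutation) dx_{(a)} ∧ dx_{(b)} ∧ dx_{(c)} with (a < b < c) sorted:
  d(w^2 + 2*x*z - y*z) includes (∂/∂y)(w^2 + 2*x*z - y*z) dy = (-z) dy, which multiplied by dx ∧ dz gives (z) dx ∧ dy ∧ dz
  d(w^2 + 2*x*z - y*z) includes (∂/∂w)(w^2 + 2*x*z - y*z) dw = (2*w) dw, which multiplied by dx ∧ dz gives (2*w) dx ∧ dz ∧ dw
  d(w*(3*w + z)) includes (∂/∂w)(w*(3*w + z)) dw = (6*w + z) dw, which multiplied by dy ∧ dz gives (6*w + z) dy ∧ dz ∧ dw
Collecting like 3-forms: d(omega) = (z) dx ∧ dy ∧ dz + (2*w) dx ∧ dz ∧ dw + (6*w + z) dy ∧ dz ∧ dw.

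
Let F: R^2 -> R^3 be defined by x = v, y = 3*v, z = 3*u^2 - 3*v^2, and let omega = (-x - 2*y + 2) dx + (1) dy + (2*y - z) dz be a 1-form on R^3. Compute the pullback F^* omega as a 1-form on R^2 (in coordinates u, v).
F^* omega = (18*u*(-u^2 + v^2 + 2*v)) du + (18*u^2*v - 18*v^3 - 36*v^2 - 7*v + 5) dv

Using F^*(f dg) = (f ∘ F) d(g ∘ F), substitute each coordinate x_i by F_i(u, v) in f_i, and replace dx_i by d F_i = (∂F_i/∂u) du + (∂F_i/∂v) dv.
  For the x component: f_1(F) = 2 - 7*v; d F_1 = (0) du + (1) dv
  For the y component: f_2(F) = 1; d F_2 = (0) du + (3) dv
  For the z component: f_3(F) = -3*u^2 + 3*v^2 + 6*v; d F_3 = (6*u) du + (-6*v) dv
Combining and collecting du, dv coefficients:
  coeff of du: 18*u*(-u^2 + v^2 + 2*v)
  coeff of dv: 18*u^2*v - 18*v^3 - 36*v^2 - 7*v + 5
F^* omega = (18*u*(-u^2 + v^2 + 2*v)) du + (18*u^2*v - 18*v^3 - 36*v^2 - 7*v + 5) dv.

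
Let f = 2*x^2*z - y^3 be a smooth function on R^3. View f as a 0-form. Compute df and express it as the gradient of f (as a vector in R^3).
df = (4*x*z) dx + (-3*y^2) dy + (2*x^2) dz; grad f = (4*x*z, -3*y^2, 2*x^2)

For a 0-form f, d f = (∂f/∂x) dx + (∂f/∂y) dy + (∂f/∂z) dz. The components of the vector representation are exactly the entries of grad f in Cartesian coordinates:
  ∂f/∂x = 4*x*z
  ∂f/∂y = -3*y^2
  ∂f/∂z = 2*x^2.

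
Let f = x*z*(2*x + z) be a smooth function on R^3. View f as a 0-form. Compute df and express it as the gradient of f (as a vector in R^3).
df = (z*(4*x + z)) dx + (0) dy + (2*x*(x + z)) dz; grad f = (z*(4*x + z), 0, 2*x*(x + z))

For a 0-form f, d f = (∂f/∂x) dx + (∂f/∂y) dy + (∂f/∂z) dz. The components of the vector representation are exactly the entries of grad f in Cartesian coordinates:
  ∂f/∂x = z*(4*x + z)
  ∂f/∂y = 0
  ∂f/∂z = 2*x*(x + z).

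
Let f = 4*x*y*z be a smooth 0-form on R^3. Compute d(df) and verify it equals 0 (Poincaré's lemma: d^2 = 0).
d(df) = 0

Step 1: df = sum_i (∂f/∂x_i) dx_i = (4*y*z) dx + (4*x*z) dy + (4*x*y) dz.
Step 2: Apply d again. Using the 1-form formula, the coefficient of dx ∧ dy in d(df) is ∂^2 f/∂x ∂y - ∂^2 f/∂y ∂x = (4*z) - (4*z) = 0 (equality of mixed partials for smooth f).
Similarly for dx ∧ dz and dy ∧ dz — all coefficients vanish. So d(df) = 0.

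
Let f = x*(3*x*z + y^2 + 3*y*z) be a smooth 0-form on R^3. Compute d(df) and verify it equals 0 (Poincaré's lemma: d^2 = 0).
d(df) = 0

Step 1: df = sum_i (∂f/∂x_i) dx_i = (6*x*z + y^2 + 3*y*z) dx + (x*(2*y + 3*z)) dy + (3*x*(x + y)) dz.
Step 2: Apply d again. Using the 1-form formula, the coefficient of dx ∧ dy in d(df) is ∂^2 f/∂x ∂y - ∂^2 f/∂y ∂x = (2*y + 3*z) - (2*y + 3*z) = 0 (equality of mixed partials for smooth f).
Similarly for dx ∧ dz and dy ∧ dz — all coefficients vanish. So d(df) = 0.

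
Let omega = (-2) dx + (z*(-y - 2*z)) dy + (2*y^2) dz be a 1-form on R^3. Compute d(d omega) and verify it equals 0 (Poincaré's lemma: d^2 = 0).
d(d omega) = 0

Step 1: d omega = sum_{i<j} (∂f_j/∂x_i - ∂f_i/∂x_j) dx_i ∧ dx_j:
  coeff of dx ∧ dy: 0
  coeff of dx ∧ dz: 0
  coeff of dy ∧ dz: 5*y + 4*z
Step 2: Apply d again to each 2-form coefficient. The only possible 3-form in R^3 is dx ∧ dy ∧ dz, with coefficient
  ∂(coeff of dy∧dz)/∂x - ∂(coeff of dx∧dz)/∂y + ∂(coeff of dx∧dy)/∂z
  = ∂/∂x (5*y + 4*z) - ∂/∂y (0) + ∂/∂z (0).
Each of these terms simplifies to sums of mixed partials that cancel in pairs. The result is 0 (by equality of mixed partials for smooth functions — Schwarz / Clairaut).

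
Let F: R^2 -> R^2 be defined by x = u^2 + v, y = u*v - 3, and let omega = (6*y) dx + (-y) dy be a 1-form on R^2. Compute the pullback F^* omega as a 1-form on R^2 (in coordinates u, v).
F^* omega = (12*u^2*v - u*v^2 - 36*u + 3*v) du + (-u^2*v + 6*u*v + 3*u - 18) dv

Using F^*(f dg) = (f ∘ F) d(g ∘ F), substitute each coordinate x_i by F_i(u, v) in f_i, and replace dx_i by d F_i = (∂F_i/∂u) du + (∂F_i/∂v) dv.
  For the x component: f_1(F) = 6*u*v - 18; d F_1 = (2*u) du + (1) dv
  For the y component: f_2(F) = -u*v + 3; d F_2 = (v) du + (u) dv
Combining and collecting du, dv coefficients:
  coeff of du: 12*u^2*v - u*v^2 - 36*u + 3*v
  coeff of dv: -u^2*v + 6*u*v + 3*u - 18
F^* omega = (12*u^2*v - u*v^2 - 36*u + 3*v) du + (-u^2*v + 6*u*v + 3*u - 18) dv.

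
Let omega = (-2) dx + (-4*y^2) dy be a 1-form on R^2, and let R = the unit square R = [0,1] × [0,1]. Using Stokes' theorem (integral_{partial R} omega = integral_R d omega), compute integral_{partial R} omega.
integral_(partial R) omega = 0

Stokes: integral_partial_R omega = integral_R d omega with d omega = (∂Q/∂x - ∂P/∂y) dx ∧ dy.
  ∂Q/∂x = 0
  ∂P/∂y = 0
  integrand = ∂Q/∂x - ∂P/∂y = 0.
Integrating over R: integral_0^1 integral_0^1 (0) dx dy = 0.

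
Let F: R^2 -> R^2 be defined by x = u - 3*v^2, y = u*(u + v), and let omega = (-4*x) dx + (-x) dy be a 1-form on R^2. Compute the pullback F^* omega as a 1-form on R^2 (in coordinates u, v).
F^* omega = (-2*u^2 + 6*u*v^2 - u*v - 4*u + 3*v^3 + 12*v^2) du + (-u^2 + 3*u*v^2 + 24*u*v - 72*v^3) dv

Using F^*(f dg) = (f ∘ F) d(g ∘ F), substitute each coordinate x_i by F_i(u, v) in f_i, and replace dx_i by d F_i = (∂F_i/∂u) du + (∂F_i/∂v) dv.
  For the x component: f_1(F) = -4*u + 12*v^2; d F_1 = (1) du + (-6*v) dv
  For the y component: f_2(F) = -u + 3*v^2; d F_2 = (2*u + v) du + (u) dv
Combining and collecting du, dv coefficients:
  coeff of du: -2*u^2 + 6*u*v^2 - u*v - 4*u + 3*v^3 + 12*v^2
  coeff of dv: -u^2 + 3*u*v^2 + 24*u*v - 72*v^3
F^* omega = (-2*u^2 + 6*u*v^2 - u*v - 4*u + 3*v^3 + 12*v^2) du + (-u^2 + 3*u*v^2 + 24*u*v - 72*v^3) dv.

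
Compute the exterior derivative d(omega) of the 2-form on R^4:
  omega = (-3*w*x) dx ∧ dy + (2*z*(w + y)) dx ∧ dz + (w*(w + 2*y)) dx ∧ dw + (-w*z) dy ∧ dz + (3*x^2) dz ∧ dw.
d(omega) = (-2*w - 3*x) dx ∧ dy ∧ dw + (-2*z) dx ∧ dy ∧ dz + (6*x + 2*z) dx ∧ dz ∧ dw + (-z) dy ∧ dz ∧ dw

For a 2-form omega = sum_{i<j} g_{ij} dx_i ∧ dx_j, the exterior derivative is
  d(omega) = sum_{i<j} d(g_{ij}) ∧ dx_i ∧ dx_j = sum_{i<j, k} (∂g_{ij}/∂x_k) dx_k ∧ dx_i ∧ dx_j.
Expand each term, using dx_k ∧ dx_i ∧ dx_j = sgn(permutation) dx_{(a)} ∧ dx_{(b)} ∧ dx_{(c)} with (a < b < c) sorted:
  d(-3*w*x) includes (∂/∂w)(-3*w*x) dw = (-3*x) dw, which multiplied by dx ∧ dy gives (-3*x) dx ∧ dy ∧ dw
  d(2*z*(w + y)) includes (∂/∂y)(2*z*(w + y)) dy = (2*z) dy, which multiplied by dx ∧ dz gives (-2*z) dx ∧ dy ∧ dz
  d(2*z*(w + y)) includes (∂/∂w)(2*z*(w + y)) dw = (2*z) dw, which multiplied by dx ∧ dz gives (2*z) dx ∧ dz ∧ dw
  d(w*(w + 2*y)) includes (∂/∂y)(w*(w + 2*y)) dy = (2*w) dy, which multiplied by dx ∧ dw gives (-2*w) dx ∧ dy ∧ dw
  d(-w*z) includes (∂/∂w)(-w*z) dw = (-z) dw, which multiplied by dy ∧ dz gives (-z) dy ∧ dz ∧ dw
  d(3*x^2) includes (∂/∂x)(3*x^2) dx = (6*x) dx, which multiplied by dz ∧ dw gives (6*x) dx ∧ dz ∧ dw
Collecting like 3-forms: d(omega) = (-2*w - 3*x) dx ∧ dy ∧ dw + (-2*z) dx ∧ dy ∧ dz + (6*x + 2*z) dx ∧ dz ∧ dw + (-z) dy ∧ dz ∧ dw.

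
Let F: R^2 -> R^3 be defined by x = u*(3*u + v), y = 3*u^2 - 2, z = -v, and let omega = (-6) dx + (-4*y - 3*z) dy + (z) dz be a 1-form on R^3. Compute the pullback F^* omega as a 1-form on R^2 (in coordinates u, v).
F^* omega = (-72*u^3 + 18*u*v + 12*u - 6*v) du + (-6*u + v) dv

Using F^*(f dg) = (f ∘ F) d(g ∘ F), substitute each coordinate x_i by F_i(u, v) in f_i, and replace dx_i by d F_i = (∂F_i/∂u) du + (∂F_i/∂v) dv.
  For the x component: f_1(F) = -6; d F_1 = (6*u + v) du + (u) dv
  For the y component: f_2(F) = -12*u^2 + 3*v + 8; d F_2 = (6*u) du + (0) dv
  For the z component: f_3(F) = -v; d F_3 = (0) du + (-1) dv
Combining and collecting du, dv coefficients:
  coeff of du: -72*u^3 + 18*u*v + 12*u - 6*v
  coeff of dv: -6*u + v
F^* omega = (-72*u^3 + 18*u*v + 12*u - 6*v) du + (-6*u + v) dv.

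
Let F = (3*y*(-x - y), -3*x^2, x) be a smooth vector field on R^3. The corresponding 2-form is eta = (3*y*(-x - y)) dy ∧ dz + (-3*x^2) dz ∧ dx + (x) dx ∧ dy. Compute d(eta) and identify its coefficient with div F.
d(eta) = (-3*y) dx ∧ dy ∧ dz; div F = -3*y

For a 2-form in R^3 of the form above, applying d gives a 3-form with coefficient ∂P/∂x + ∂Q/∂y + ∂R/∂z:
  ∂P/∂x = -3*y
  ∂Q/∂y = 0
  ∂R/∂z = 0
Sum = -3*y, which is exactly div F.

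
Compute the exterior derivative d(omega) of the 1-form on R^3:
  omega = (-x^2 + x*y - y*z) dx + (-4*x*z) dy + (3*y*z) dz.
d(omega) = (-x - 3*z) dx ∧ dy + (y) dx ∧ dz + (4*x + 3*z) dy ∧ dz

For a 1-form omega = sum_i f_i dx_i, the exterior derivative is
  d(omega) = sum_{i < j} (∂f_j/∂x_i - ∂f_i/∂x_j) dx_i ∧ dx_j.
  coefficient of dx ∧ dy: ∂f_2/∂x - ∂f_1/∂y = ∂(-4*x*z)/∂x - ∂(-x^2 + x*y - y*z)/∂y = -x - 3*z
  coefficient of dx ∧ dz: ∂f_3/∂x - ∂f_1/∂z = ∂(3*y*z)/∂x - ∂(-x^2 + x*y - y*z)/∂z = y
  coefficient of dy ∧ dz: ∂f_3/∂y - ∂f_2/∂z = ∂(3*y*z)/∂y - ∂(-4*x*z)/∂z = 4*x + 3*z
Assembling: d(omega) = (-x - 3*z) dx ∧ dy + (y) dx ∧ dz + (4*x + 3*z) dy ∧ dz.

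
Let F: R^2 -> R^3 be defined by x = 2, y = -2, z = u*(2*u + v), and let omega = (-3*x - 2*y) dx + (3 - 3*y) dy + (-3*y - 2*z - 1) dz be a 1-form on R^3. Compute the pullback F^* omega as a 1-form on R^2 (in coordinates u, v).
F^* omega = (-16*u^3 - 12*u^2*v - 2*u*v^2 + 20*u + 5*v) du + (u*(-4*u^2 - 2*u*v + 5)) dv

Using F^*(f dg) = (f ∘ F) d(g ∘ F), substitute each coordinate x_i by F_i(u, v) in f_i, and replace dx_i by d F_i = (∂F_i/∂u) du + (∂F_i/∂v) dv.
  For the x component: f_1(F) = -2; d F_1 = (0) du + (0) dv
  For the y component: f_2(F) = 9; d F_2 = (0) du + (0) dv
  For the z component: f_3(F) = -4*u^2 - 2*u*v + 5; d F_3 = (4*u + v) du + (u) dv
Combining and collecting du, dv coefficients:
  coeff of du: -16*u^3 - 12*u^2*v - 2*u*v^2 + 20*u + 5*v
  coeff of dv: u*(-4*u^2 - 2*u*v + 5)
F^* omega = (-16*u^3 - 12*u^2*v - 2*u*v^2 + 20*u + 5*v) du + (u*(-4*u^2 - 2*u*v + 5)) dv.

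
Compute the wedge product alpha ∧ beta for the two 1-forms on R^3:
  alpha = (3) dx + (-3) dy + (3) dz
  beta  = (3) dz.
alpha ∧ beta = (9) dx ∧ dz + (-9) dy ∧ dz

Distribute the wedge, using dx_i ∧ dx_j = -dx_j ∧ dx_i and dx_i ∧ dx_i = 0. For each pair (i, j) with i < j, the coefficient of dx_i ∧ dx_j in alpha ∧ beta is (alpha_i * beta_j - alpha_j * beta_i). Collecting: alpha ∧ beta = (9) dx ∧ dz + (-9) dy ∧ dz.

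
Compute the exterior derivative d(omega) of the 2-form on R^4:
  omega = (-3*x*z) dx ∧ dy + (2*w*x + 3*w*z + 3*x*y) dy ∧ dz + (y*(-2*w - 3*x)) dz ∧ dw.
d(omega) = (2*w - 3*x + 3*y) dx ∧ dy ∧ dz + (-2*w - x + 3*z) dy ∧ dz ∧ dw + (-3*y) dx ∧ dz ∧ dw

For a 2-form omega = sum_{i<j} g_{ij} dx_i ∧ dx_j, the exterior derivative is
  d(omega) = sum_{i<j} d(g_{ij}) ∧ dx_i ∧ dx_j = sum_{i<j, k} (∂g_{ij}/∂x_k) dx_k ∧ dx_i ∧ dx_j.
Expand each term, using dx_k ∧ dx_i ∧ dx_j = sgn(permutation) dx_{(a)} ∧ dx_{(b)} ∧ dx_{(c)} with (a < b < c) sorted:
  d(-3*x*z) includes (∂/∂z)(-3*x*z) dz = (-3*x) dz, which multiplied by dx ∧ dy gives (-3*x) dx ∧ dy ∧ dz
  d(2*w*x + 3*w*z + 3*x*y) includes (∂/∂x)(2*w*x + 3*w*z + 3*x*y) dx = (2*w + 3*y) dx, which multiplied by dy ∧ dz gives (2*w + 3*y) dx ∧ dy ∧ dz
  d(2*w*x + 3*w*z + 3*x*y) includes (∂/∂w)(2*w*x + 3*w*z + 3*x*y) dw = (2*x + 3*z) dw, which multiplied by dy ∧ dz gives (2*x + 3*z) dy ∧ dz ∧ dw
  d(y*(-2*w - 3*x)) includes (∂/∂x)(y*(-2*w - 3*x)) dx = (-3*y) dx, which multiplied by dz ∧ dw gives (-3*y) dx ∧ dz ∧ dw
  d(y*(-2*w - 3*x)) includes (∂/∂y)(y*(-2*w - 3*x)) dy = (-2*w - 3*x) dy, which multiplied by dz ∧ dw gives (-2*w - 3*x) dy ∧ dz ∧ dw
Collecting like 3-forms: d(omega) = (2*w - 3*x + 3*y) dx ∧ dy ∧ dz + (-2*w - x + 3*z) dy ∧ dz ∧ dw + (-3*y) dx ∧ dz ∧ dw.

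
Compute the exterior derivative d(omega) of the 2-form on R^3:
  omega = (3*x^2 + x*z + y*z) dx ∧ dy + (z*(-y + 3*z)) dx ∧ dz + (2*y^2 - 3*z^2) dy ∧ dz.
d(omega) = (x + y + z) dx ∧ dy ∧ dz

For a 2-form omega = sum_{i<j} g_{ij} dx_i ∧ dx_j, the exterior derivative is
  d(omega) = sum_{i<j} d(g_{ij}) ∧ dx_i ∧ dx_j = sum_{i<j, k} (∂g_{ij}/∂x_k) dx_k ∧ dx_i ∧ dx_j.
Expand each term, using dx_k ∧ dx_i ∧ dx_j = sgn(permutation) dx_{(a)} ∧ dx_{(b)} ∧ dx_{(c)} with (a < b < c) sorted:
  d(3*x^2 + x*z + y*z) includes (∂/∂z)(3*x^2 + x*z + y*z) dz = (x + y) dz, which multiplied by dx ∧ dy gives (x + y) dx ∧ dy ∧ dz
  d(z*(-y + 3*z)) includes (∂/∂y)(z*(-y + 3*z)) dy = (-z) dy, which multiplied by dx ∧ dz gives (z) dx ∧ dy ∧ dz
Collecting like 3-forms: d(omega) = (x + y + z) dx ∧ dy ∧ dz.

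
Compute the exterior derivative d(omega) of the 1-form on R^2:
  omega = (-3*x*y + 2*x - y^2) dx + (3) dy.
d(omega) = (3*x + 2*y) dx ∧ dy

For a 1-form omega = sum_i f_i dx_i, the exterior derivative is
  d(omega) = sum_{i < j} (∂f_j/∂x_i - ∂f_i/∂x_j) dx_i ∧ dx_j.
  coefficient of dx ∧ dy: ∂f_2/∂x - ∂f_1/∂y = ∂(3)/∂x - ∂(-3*x*y + 2*x - y^2)/∂y = 3*x + 2*y
Assembling: d(omega) = (3*x + 2*y) dx ∧ dy.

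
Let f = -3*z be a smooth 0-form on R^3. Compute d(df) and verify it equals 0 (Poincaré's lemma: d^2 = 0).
d(df) = 0

Step 1: df = sum_i (∂f/∂x_i) dx_i = (0) dx + (0) dy + (-3) dz.
Step 2: Apply d again. Using the 1-form formula, the coefficient of dx ∧ dy in d(df) is ∂^2 f/∂x ∂y - ∂^2 f/∂y ∂x = (0) - (0) = 0 (equality of mixed partials for smooth f).
Similarly for dx ∧ dz and dy ∧ dz — all coefficients vanish. So d(df) = 0.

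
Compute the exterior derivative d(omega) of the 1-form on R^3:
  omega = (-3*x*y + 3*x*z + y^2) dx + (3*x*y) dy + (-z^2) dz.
d(omega) = (3*x + y) dx ∧ dy + (-3*x) dx ∧ dz

For a 1-form omega = sum_i f_i dx_i, the exterior derivative is
  d(omega) = sum_{i < j} (∂f_j/∂x_i - ∂f_i/∂x_j) dx_i ∧ dx_j.
  coefficient of dx ∧ dy: ∂f_2/∂x - ∂f_1/∂y = ∂(3*x*y)/∂x - ∂(-3*x*y + 3*x*z + y^2)/∂y = 3*x + y
  coefficient of dx ∧ dz: ∂f_3/∂x - ∂f_1/∂z = ∂(-z^2)/∂x - ∂(-3*x*y + 3*x*z + y^2)/∂z = -3*x
Assembling: d(omega) = (3*x + y) dx ∧ dy + (-3*x) dx ∧ dz.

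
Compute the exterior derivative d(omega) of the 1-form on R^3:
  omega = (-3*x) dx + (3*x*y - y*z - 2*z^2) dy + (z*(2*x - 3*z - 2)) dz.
d(omega) = (3*y) dx ∧ dy + (2*z) dx ∧ dz + (y + 4*z) dy ∧ dz

For a 1-form omega = sum_i f_i dx_i, the exterior derivative is
  d(omega) = sum_{i < j} (∂f_j/∂x_i - ∂f_i/∂x_j) dx_i ∧ dx_j.
  coefficient of dx ∧ dy: ∂f_2/∂x - ∂f_1/∂y = ∂(3*x*y - y*z - 2*z^2)/∂x - ∂(-3*x)/∂y = 3*y
  coefficient of dx ∧ dz: ∂f_3/∂x - ∂f_1/∂z = ∂(z*(2*x - 3*z - 2))/∂x - ∂(-3*x)/∂z = 2*z
  coefficient of dy ∧ dz: ∂f_3/∂y - ∂f_2/∂z = ∂(z*(2*x - 3*z - 2))/∂y - ∂(3*x*y - y*z - 2*z^2)/∂z = y + 4*z
Assembling: d(omega) = (3*y) dx ∧ dy + (2*z) dx ∧ dz + (y + 4*z) dy ∧ dz.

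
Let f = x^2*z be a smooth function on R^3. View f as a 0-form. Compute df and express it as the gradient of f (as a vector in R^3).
df = (2*x*z) dx + (0) dy + (x^2) dz; grad f = (2*x*z, 0, x^2)

For a 0-form f, d f = (∂f/∂x) dx + (∂f/∂y) dy + (∂f/∂z) dz. The components of the vector representation are exactly the entries of grad f in Cartesian coordinates:
  ∂f/∂x = 2*x*z
  ∂f/∂y = 0
  ∂f/∂z = x^2.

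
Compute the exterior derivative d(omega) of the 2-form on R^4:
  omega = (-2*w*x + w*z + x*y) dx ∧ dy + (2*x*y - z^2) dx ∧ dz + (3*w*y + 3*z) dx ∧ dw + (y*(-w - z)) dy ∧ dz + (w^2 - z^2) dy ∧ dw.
d(omega) = (w - 2*x) dx ∧ dy ∧ dz + (-3*w - 2*x + z) dx ∧ dy ∧ dw + (-3) dx ∧ dz ∧ dw + (-y + 2*z) dy ∧ dz ∧ dw

For a 2-form omega = sum_{i<j} g_{ij} dx_i ∧ dx_j, the exterior derivative is
  d(omega) = sum_{i<j} d(g_{ij}) ∧ dx_i ∧ dx_j = sum_{i<j, k} (∂g_{ij}/∂x_k) dx_k ∧ dx_i ∧ dx_j.
Expand each term, using dx_k ∧ dx_i ∧ dx_j = sgn(permutation) dx_{(a)} ∧ dx_{(b)} ∧ dx_{(c)} with (a < b < c) sorted:
  d(-2*w*x + w*z + x*y) includes (∂/∂z)(-2*w*x + w*z + x*y) dz = (w) dz, which multiplied by dx ∧ dy gives (w) dx ∧ dy ∧ dz
  d(-2*w*x + w*z + x*y) includes (∂/∂w)(-2*w*x + w*z + x*y) dw = (-2*x + z) dw, which multiplied by dx ∧ dy gives (-2*x + z) dx ∧ dy ∧ dw
  d(2*x*y - z^2) includes (∂/∂y)(2*x*y - z^2) dy = (2*x) dy, which multiplied by dx ∧ dz gives (-2*x) dx ∧ dy ∧ dz
  d(3*w*y + 3*z) includes (∂/∂y)(3*w*y + 3*z) dy = (3*w) dy, which multiplied by dx ∧ dw gives (-3*w) dx ∧ dy ∧ dw
  d(3*w*y + 3*z) includes (∂/∂z)(3*w*y + 3*z) dz = (3) dz, which multiplied by dx ∧ dw gives (-3) dx ∧ dz ∧ dw
  d(y*(-w - z)) includes (∂/∂w)(y*(-w - z)) dw = (-y) dw, which multiplied by dy ∧ dz gives (-y) dy ∧ dz ∧ dw
  d(w^2 - z^2) includes (∂/∂z)(w^2 - z^2) dz = (-2*z) dz, which multiplied by dy ∧ dw gives (2*z) dy ∧ dz ∧ dw
Collecting like 3-forms: d(omega) = (w - 2*x) dx ∧ dy ∧ dz + (-3*w - 2*x + z) dx ∧ dy ∧ dw + (-3) dx ∧ dz ∧ dw + (-y + 2*z) dy ∧ dz ∧ dw.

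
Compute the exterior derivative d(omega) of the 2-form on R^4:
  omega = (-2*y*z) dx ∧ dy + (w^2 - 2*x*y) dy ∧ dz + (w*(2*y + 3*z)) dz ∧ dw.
d(omega) = (-4*y) dx ∧ dy ∧ dz + (4*w) dy ∧ dz ∧ dw

For a 2-form omega = sum_{i<j} g_{ij} dx_i ∧ dx_j, the exterior derivative is
  d(omega) = sum_{i<j} d(g_{ij}) ∧ dx_i ∧ dx_j = sum_{i<j, k} (∂g_{ij}/∂x_k) dx_k ∧ dx_i ∧ dx_j.
Expand each term, using dx_k ∧ dx_i ∧ dx_j = sgn(permutation) dx_{(a)} ∧ dx_{(b)} ∧ dx_{(c)} with (a < b < c) sorted:
  d(-2*y*z) includes (∂/∂z)(-2*y*z) dz = (-2*y) dz, which multiplied by dx ∧ dy gives (-2*y) dx ∧ dy ∧ dz
  d(w^2 - 2*x*y) includes (∂/∂x)(w^2 - 2*x*y) dx = (-2*y) dx, which multiplied by dy ∧ dz gives (-2*y) dx ∧ dy ∧ dz
  d(w^2 - 2*x*y) includes (∂/∂w)(w^2 - 2*x*y) dw = (2*w) dw, which multiplied by dy ∧ dz gives (2*w) dy ∧ dz ∧ dw
  d(w*(2*y + 3*z)) includes (∂/∂y)(w*(2*y + 3*z)) dy = (2*w) dy, which multiplied by dz ∧ dw gives (2*w) dy ∧ dz ∧ dw
Collecting like 3-forms: d(omega) = (-4*y) dx ∧ dy ∧ dz + (4*w) dy ∧ dz ∧ dw.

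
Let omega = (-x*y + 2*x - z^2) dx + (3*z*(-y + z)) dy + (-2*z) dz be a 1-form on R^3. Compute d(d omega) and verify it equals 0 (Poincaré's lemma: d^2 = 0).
d(d omega) = 0

Step 1: d omega = sum_{i<j} (∂f_j/∂x_i - ∂f_i/∂x_j) dx_i ∧ dx_j:
  coeff of dx ∧ dy: x
  coeff of dx ∧ dz: 2*z
  coeff of dy ∧ dz: 3*y - 6*z
Step 2: Apply d again to each 2-form coefficient. The only possible 3-form in R^3 is dx ∧ dy ∧ dz, with coefficient
  ∂(coeff of dy∧dz)/∂x - ∂(coeff of dx∧dz)/∂y + ∂(coeff of dx∧dy)/∂z
  = ∂/∂x (3*y - 6*z) - ∂/∂y (2*z) + ∂/∂z (x).
Each of these terms simplifies to sums of mixed partials that cancel in pairs. The result is 0 (by equality of mixed partials for smooth functions — Schwarz / Clairaut).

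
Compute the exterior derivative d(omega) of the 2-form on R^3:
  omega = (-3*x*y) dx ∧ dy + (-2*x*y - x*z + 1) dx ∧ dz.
d(omega) = (2*x) dx ∧ dy ∧ dz

For a 2-form omega = sum_{i<j} g_{ij} dx_i ∧ dx_j, the exterior derivative is
  d(omega) = sum_{i<j} d(g_{ij}) ∧ dx_i ∧ dx_j = sum_{i<j, k} (∂g_{ij}/∂x_k) dx_k ∧ dx_i ∧ dx_j.
Expand each term, using dx_k ∧ dx_i ∧ dx_j = sgn(permutation) dx_{(a)} ∧ dx_{(b)} ∧ dx_{(c)} with (a < b < c) sorted:
  d(-2*x*y - x*z + 1) includes (∂/∂y)(-2*x*y - x*z + 1) dy = (-2*x) dy, which multiplied by dx ∧ dz gives (2*x) dx ∧ dy ∧ dz
Collecting like 3-forms: d(omega) = (2*x) dx ∧ dy ∧ dz.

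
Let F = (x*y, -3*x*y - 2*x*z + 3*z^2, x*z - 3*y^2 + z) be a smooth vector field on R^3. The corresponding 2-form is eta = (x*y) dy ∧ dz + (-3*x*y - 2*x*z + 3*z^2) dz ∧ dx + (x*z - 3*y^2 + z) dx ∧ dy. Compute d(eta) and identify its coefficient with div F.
d(eta) = (-2*x + y + 1) dx ∧ dy ∧ dz; div F = -2*x + y + 1

For a 2-form in R^3 of the form above, applying d gives a 3-form with coefficient ∂P/∂x + ∂Q/∂y + ∂R/∂z:
  ∂P/∂x = y
  ∂Q/∂y = -3*x
  ∂R/∂z = x + 1
Sum = -2*x + y + 1, which is exactly div F.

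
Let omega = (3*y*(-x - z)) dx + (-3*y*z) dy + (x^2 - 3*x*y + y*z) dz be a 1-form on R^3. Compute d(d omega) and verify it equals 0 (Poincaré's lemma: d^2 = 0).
d(d omega) = 0

Step 1: d omega = sum_{i<j} (∂f_j/∂x_i - ∂f_i/∂x_j) dx_i ∧ dx_j:
  coeff of dx ∧ dy: 3*x + 3*z
  coeff of dx ∧ dz: 2*x
  coeff of dy ∧ dz: -3*x + 3*y + z
Step 2: Apply d again to each 2-form coefficient. The only possible 3-form in R^3 is dx ∧ dy ∧ dz, with coefficient
  ∂(coeff of dy∧dz)/∂x - ∂(coeff of dx∧dz)/∂y + ∂(coeff of dx∧dy)/∂z
  = ∂/∂x (-3*x + 3*y + z) - ∂/∂y (2*x) + ∂/∂z (3*x + 3*z).
Each of these terms simplifies to sums of mixed partials that cancel in pairs. The result is 0 (by equality of mixed partials for smooth functions — Schwarz / Clairaut).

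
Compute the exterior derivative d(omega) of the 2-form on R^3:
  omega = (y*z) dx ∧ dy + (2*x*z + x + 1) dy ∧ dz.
d(omega) = (y + 2*z + 1) dx ∧ dy ∧ dz

For a 2-form omega = sum_{i<j} g_{ij} dx_i ∧ dx_j, the exterior derivative is
  d(omega) = sum_{i<j} d(g_{ij}) ∧ dx_i ∧ dx_j = sum_{i<j, k} (∂g_{ij}/∂x_k) dx_k ∧ dx_i ∧ dx_j.
Expand each term, using dx_k ∧ dx_i ∧ dx_j = sgn(permutation) dx_{(a)} ∧ dx_{(b)} ∧ dx_{(c)} with (a < b < c) sorted:
  d(y*z) includes (∂/∂z)(y*z) dz = (y) dz, which multiplied by dx ∧ dy gives (y) dx ∧ dy ∧ dz
  d(2*x*z + x + 1) includes (∂/∂x)(2*x*z + x + 1) dx = (2*z + 1) dx, which multiplied by dy ∧ dz gives (2*z + 1) dx ∧ dy ∧ dz
Collecting like 3-forms: d(omega) = (y + 2*z + 1) dx ∧ dy ∧ dz.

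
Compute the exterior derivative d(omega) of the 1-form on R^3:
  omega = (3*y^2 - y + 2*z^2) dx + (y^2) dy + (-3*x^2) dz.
d(omega) = (1 - 6*y) dx ∧ dy + (-6*x - 4*z) dx ∧ dz

For a 1-form omega = sum_i f_i dx_i, the exterior derivative is
  d(omega) = sum_{i < j} (∂f_j/∂x_i - ∂f_i/∂x_j) dx_i ∧ dx_j.
  coefficient of dx ∧ dy: ∂f_2/∂x - ∂f_1/∂y = ∂(y^2)/∂x - ∂(3*y^2 - y + 2*z^2)/∂y = 1 - 6*y
  coefficient of dx ∧ dz: ∂f_3/∂x - ∂f_1/∂z = ∂(-3*x^2)/∂x - ∂(3*y^2 - y + 2*z^2)/∂z = -6*x - 4*z
Assembling: d(omega) = (1 - 6*y) dx ∧ dy + (-6*x - 4*z) dx ∧ dz.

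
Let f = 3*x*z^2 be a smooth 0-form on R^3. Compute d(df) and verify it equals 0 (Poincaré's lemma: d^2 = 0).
d(df) = 0

Step 1: df = sum_i (∂f/∂x_i) dx_i = (3*z^2) dx + (0) dy + (6*x*z) dz.
Step 2: Apply d again. Using the 1-form formula, the coefficient of dx ∧ dy in d(df) is ∂^2 f/∂x ∂y - ∂^2 f/∂y ∂x = (0) - (0) = 0 (equality of mixed partials for smooth f).
Similarly for dx ∧ dz and dy ∧ dz — all coefficients vanish. So d(df) = 0.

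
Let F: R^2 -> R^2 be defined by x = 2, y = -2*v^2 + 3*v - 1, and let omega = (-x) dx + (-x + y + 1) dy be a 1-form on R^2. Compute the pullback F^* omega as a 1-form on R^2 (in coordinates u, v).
F^* omega = (8*v^3 - 18*v^2 + 17*v - 6) dv

Using F^*(f dg) = (f ∘ F) d(g ∘ F), substitute each coordinate x_i by F_i(u, v) in f_i, and replace dx_i by d F_i = (∂F_i/∂u) du + (∂F_i/∂v) dv.
  For the x component: f_1(F) = -2; d F_1 = (0) du + (0) dv
  For the y component: f_2(F) = -2*v^2 + 3*v - 2; d F_2 = (0) du + (3 - 4*v) dv
Combining and collecting du, dv coefficients:
  coeff of du: 0
  coeff of dv: 8*v^3 - 18*v^2 + 17*v - 6
F^* omega = (8*v^3 - 18*v^2 + 17*v - 6) dv.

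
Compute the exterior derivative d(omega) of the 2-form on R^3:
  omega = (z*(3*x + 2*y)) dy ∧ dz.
d(omega) = (3*z) dx ∧ dy ∧ dz

For a 2-form omega = sum_{i<j} g_{ij} dx_i ∧ dx_j, the exterior derivative is
  d(omega) = sum_{i<j} d(g_{ij}) ∧ dx_i ∧ dx_j = sum_{i<j, k} (∂g_{ij}/∂x_k) dx_k ∧ dx_i ∧ dx_j.
Expand each term, using dx_k ∧ dx_i ∧ dx_j = sgn(permutation) dx_{(a)} ∧ dx_{(b)} ∧ dx_{(c)} with (a < b < c) sorted:
  d(z*(3*x + 2*y)) includes (∂/∂x)(z*(3*x + 2*y)) dx = (3*z) dx, which multiplied by dy ∧ dz gives (3*z) dx ∧ dy ∧ dz
Collecting like 3-forms: d(omega) = (3*z) dx ∧ dy ∧ dz.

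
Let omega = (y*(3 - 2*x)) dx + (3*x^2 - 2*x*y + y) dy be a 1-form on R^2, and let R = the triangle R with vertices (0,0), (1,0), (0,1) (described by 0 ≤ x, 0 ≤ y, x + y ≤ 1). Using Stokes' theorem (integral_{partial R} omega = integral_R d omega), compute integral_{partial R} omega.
integral_(partial R) omega = -1/2

Stokes: integral_partial_R omega = integral_R d omega with d omega = (∂Q/∂x - ∂P/∂y) dx ∧ dy.
  ∂Q/∂x = 6*x - 2*y
  ∂P/∂y = 3 - 2*x
  integrand = ∂Q/∂x - ∂P/∂y = 8*x - 2*y - 3.
Integrating over R: integral_0^1 integral_0^{1-x} (8*x - 2*y - 3) dy dx = -1/2.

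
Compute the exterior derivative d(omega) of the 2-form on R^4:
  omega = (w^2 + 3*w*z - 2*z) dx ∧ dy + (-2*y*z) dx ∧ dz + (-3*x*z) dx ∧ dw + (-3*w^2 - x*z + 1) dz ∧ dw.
d(omega) = (3*w + 2*z - 2) dx ∧ dy ∧ dz + (2*w + 3*z) dx ∧ dy ∧ dw + (3*x - z) dx ∧ dz ∧ dw

For a 2-form omega = sum_{i<j} g_{ij} dx_i ∧ dx_j, the exterior derivative is
  d(omega) = sum_{i<j} d(g_{ij}) ∧ dx_i ∧ dx_j = sum_{i<j, k} (∂g_{ij}/∂x_k) dx_k ∧ dx_i ∧ dx_j.
Expand each term, using dx_k ∧ dx_i ∧ dx_j = sgn(permutation) dx_{(a)} ∧ dx_{(b)} ∧ dx_{(c)} with (a < b < c) sorted:
  d(w^2 + 3*w*z - 2*z) includes (∂/∂z)(w^2 + 3*w*z - 2*z) dz = (3*w - 2) dz, which multiplied by dx ∧ dy gives (3*w - 2) dx ∧ dy ∧ dz
  d(w^2 + 3*w*z - 2*z) includes (∂/∂w)(w^2 + 3*w*z - 2*z) dw = (2*w + 3*z) dw, which multiplied by dx ∧ dy gives (2*w + 3*z) dx ∧ dy ∧ dw
  d(-2*y*z) includes (∂/∂y)(-2*y*z) dy = (-2*z) dy, which multiplied by dx ∧ dz gives (2*z) dx ∧ dy ∧ dz
  d(-3*x*z) includes (∂/∂z)(-3*x*z) dz = (-3*x) dz, which multiplied by dx ∧ dw gives (3*x) dx ∧ dz ∧ dw
  d(-3*w^2 - x*z + 1) includes (∂/∂x)(-3*w^2 - x*z + 1) dx = (-z) dx, which multiplied by dz ∧ dw gives (-z) dx ∧ dz ∧ dw
Collecting like 3-forms: d(omega) = (3*w + 2*z - 2) dx ∧ dy ∧ dz + (2*w + 3*z) dx ∧ dy ∧ dw + (3*x - z) dx ∧ dz ∧ dw.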